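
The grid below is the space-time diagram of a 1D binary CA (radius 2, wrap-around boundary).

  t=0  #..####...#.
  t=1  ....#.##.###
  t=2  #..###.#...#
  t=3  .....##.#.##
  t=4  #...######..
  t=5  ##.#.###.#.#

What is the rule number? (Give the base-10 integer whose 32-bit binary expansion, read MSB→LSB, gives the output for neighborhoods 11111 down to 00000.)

3039079804

  ##### -> #   bit 31 = 1  t=4,i=6
  ####. -> .   bit 30 = 0  t=0,i=5
  ###.# -> #   bit 29 = 1  t=2,i=5
  ###.. -> #   bit 28 = 1  t=0,i=6
  ##.## -> .   bit 27 = 0  t=1,i=8
  ##.#. -> #   bit 26 = 1  t=2,i=6
  ##..# -> .   bit 25 = 0  t=2,i=1
  ##... -> #   bit 24 = 1  t=0,i=7
  #.### -> .   bit 23 = 0  t=1,i=9
  #.##. -> .   bit 22 = 0  t=1,i=6
  #.#.# -> #   bit 21 = 1  t=3,i=8
  #.#.. -> .   bit 20 = 0  t=0,i=0
  #..## -> .   bit 19 = 0  t=0,i=2
  #..#. -> #   bit 18 = 1  t=4,i=11
  #...# -> .   bit 17 = 0  t=0,i=8
  #.... -> .   bit 16 = 0  t=1,i=1
  .#### -> #   bit 15 = 1  t=0,i=4
  .###. -> .   bit 14 = 0  t=1,i=10
  .##.# -> #   bit 13 = 1  t=1,i=7
  .##.. -> .   bit 12 = 0  t=2,i=0
  .#.## -> #   bit 11 = 1  t=1,i=5
  .#.#. -> #   bit 10 = 1  t=0,i=11
  .#..# -> .   bit 9 = 0  t=0,i=1
  .#... -> #   bit 8 = 1  t=2,i=8
  ..### -> .   bit 7 = 0  t=0,i=3
  ..##. -> #   bit 6 = 1  t=2,i=11
  ..#.# -> #   bit 5 = 1  t=0,i=10
  ..#.. -> #   bit 4 = 1  t=4,i=0
  ...## -> #   bit 3 = 1  t=2,i=10
  ...#. -> #   bit 2 = 1  t=0,i=9
  ....# -> .   bit 1 = 0  t=1,i=2
  ..... -> .   bit 0 = 0  t=3,i=2
  bits 10110101001001001010110101111100 = 3039079804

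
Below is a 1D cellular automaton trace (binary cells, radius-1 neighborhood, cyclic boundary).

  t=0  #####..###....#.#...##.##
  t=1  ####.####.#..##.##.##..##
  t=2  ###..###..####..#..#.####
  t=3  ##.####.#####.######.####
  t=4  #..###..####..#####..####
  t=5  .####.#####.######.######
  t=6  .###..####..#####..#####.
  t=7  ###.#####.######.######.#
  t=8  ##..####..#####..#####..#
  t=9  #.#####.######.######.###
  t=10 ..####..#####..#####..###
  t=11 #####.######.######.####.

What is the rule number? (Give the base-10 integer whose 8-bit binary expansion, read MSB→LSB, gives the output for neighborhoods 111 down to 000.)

158

  nb ###: next=#  (t=0,i=0, bit7=1)
  nb ##.: next=.  (t=0,i=4, bit6=0)
  nb #.#: next=.  (t=0,i=15, bit5=0)
  nb #..: next=#  (t=0,i=5, bit4=1)
  nb .##: next=#  (t=0,i=7, bit3=1)
  nb .#.: next=#  (t=0,i=14, bit2=1)
  nb ..#: next=#  (t=0,i=6, bit1=1)
  nb ...: next=.  (t=0,i=11, bit0=0)
  bits 10011110 = 158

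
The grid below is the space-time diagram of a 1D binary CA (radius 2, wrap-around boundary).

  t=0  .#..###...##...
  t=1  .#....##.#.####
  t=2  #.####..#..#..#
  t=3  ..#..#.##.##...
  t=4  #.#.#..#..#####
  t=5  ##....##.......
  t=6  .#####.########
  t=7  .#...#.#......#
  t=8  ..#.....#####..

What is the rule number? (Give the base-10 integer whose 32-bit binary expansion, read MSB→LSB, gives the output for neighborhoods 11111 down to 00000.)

902107419

  nb #####: next=.  (t=4,i=12, bit31=0)
  nb ####.: next=.  (t=1,i=13, bit30=0)
  nb ###.#: next=#  (t=1,i=14, bit29=1)
  nb ###..: next=#  (t=0,i=6, bit28=1)
  nb ##.##: next=.  (t=2,i=1, bit27=0)
  nb ##.#.: next=#  (t=1,i=0, bit26=1)
  nb ##..#: next=.  (t=2,i=6, bit25=0)
  nb ##...: next=#  (t=0,i=7, bit24=1)
  nb #.###: next=#  (t=1,i=11, bit23=1)
  nb #.##.: next=#  (t=3,i=7, bit22=1)
  nb #.#.#: next=.  (t=1,i=9, bit21=0)
  nb #.#..: next=.  (t=1,i=1, bit20=0)
  nb #..##: next=.  (t=0,i=3, bit19=0)
  nb #..#.: next=#  (t=2,i=7, bit18=1)
  nb #...#: next=.  (t=0,i=8, bit17=0)
  nb #....: next=#  (t=0,i=13, bit16=1)
  nb .####: next=.  (t=1,i=12, bit15=0)
  nb .###.: next=.  (t=0,i=5, bit14=0)
  nb .##.#: next=.  (t=1,i=7, bit13=0)
  nb .##..: next=#  (t=0,i=11, bit12=1)
  nb .#.##: next=.  (t=1,i=10, bit11=0)
  nb .#.#.: next=.  (t=4,i=3, bit10=0)
  nb .#..#: next=.  (t=0,i=2, bit9=0)
  nb .#...: next=#  (t=1,i=2, bit8=1)
  nb ..###: next=.  (t=0,i=4, bit7=0)
  nb ..##.: next=.  (t=0,i=10, bit6=0)
  nb ..#.#: next=.  (t=3,i=5, bit5=0)
  nb ..#..: next=#  (t=0,i=1, bit4=1)
  nb ...##: next=#  (t=0,i=9, bit3=1)
  nb ...#.: next=.  (t=0,i=0, bit2=0)
  nb ....#: next=#  (t=0,i=14, bit1=1)
  nb .....: next=#  (t=3,i=14, bit0=1)
  bits 00110101110001010001000100011011 = 902107419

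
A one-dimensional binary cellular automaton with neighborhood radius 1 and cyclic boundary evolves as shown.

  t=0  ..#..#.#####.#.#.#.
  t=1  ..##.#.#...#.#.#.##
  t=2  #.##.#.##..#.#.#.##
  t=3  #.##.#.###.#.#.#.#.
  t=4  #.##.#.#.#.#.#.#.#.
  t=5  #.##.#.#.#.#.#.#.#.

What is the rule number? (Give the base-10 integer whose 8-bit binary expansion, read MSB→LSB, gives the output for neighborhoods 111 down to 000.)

  [7] ### => .  t=0,i=8
  [6] ##. => #  t=0,i=11
  [5] #.# => .  t=0,i=6
  [4] #.. => #  t=0,i=3
  [3] .## => #  t=0,i=7
  [2] .#. => #  t=0,i=2
  [1] ..# => .  t=0,i=1
  [0] ... => .  t=0,i=0
  bits 01011100 = 92

92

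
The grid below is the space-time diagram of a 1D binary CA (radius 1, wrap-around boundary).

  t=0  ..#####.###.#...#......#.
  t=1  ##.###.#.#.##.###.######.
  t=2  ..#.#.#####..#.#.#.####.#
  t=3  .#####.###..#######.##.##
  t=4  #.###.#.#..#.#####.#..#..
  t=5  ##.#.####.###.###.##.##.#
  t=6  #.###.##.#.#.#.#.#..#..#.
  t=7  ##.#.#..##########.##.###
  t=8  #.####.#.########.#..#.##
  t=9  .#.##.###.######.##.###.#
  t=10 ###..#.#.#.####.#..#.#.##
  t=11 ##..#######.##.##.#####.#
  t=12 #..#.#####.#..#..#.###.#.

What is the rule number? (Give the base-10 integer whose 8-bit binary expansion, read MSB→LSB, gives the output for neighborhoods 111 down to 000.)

  ### -> #   bit 7 = 1  t=0,i=3
  ##. -> .   bit 6 = 0  t=0,i=6
  #.# -> #   bit 5 = 1  t=0,i=7
  #.. -> .   bit 4 = 0  t=0,i=13
  .## -> .   bit 3 = 0  t=0,i=2
  .#. -> #   bit 2 = 1  t=0,i=12
  ..# -> #   bit 1 = 1  t=0,i=1
  ... -> #   bit 0 = 1  t=0,i=0
  bits 10100111 = 167

167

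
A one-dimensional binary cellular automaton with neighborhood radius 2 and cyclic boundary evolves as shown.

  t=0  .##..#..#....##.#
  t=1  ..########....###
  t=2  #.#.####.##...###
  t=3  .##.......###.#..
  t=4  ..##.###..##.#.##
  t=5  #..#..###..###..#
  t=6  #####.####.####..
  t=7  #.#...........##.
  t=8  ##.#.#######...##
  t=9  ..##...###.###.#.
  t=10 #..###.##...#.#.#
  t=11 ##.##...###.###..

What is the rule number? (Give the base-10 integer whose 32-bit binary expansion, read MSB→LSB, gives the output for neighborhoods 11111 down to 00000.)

  nb #####: next=#  (t=1,i=4, bit31=1)
  nb ####.: next=.  (t=1,i=8, bit30=0)
  nb ###.#: next=.  (t=2,i=0, bit29=0)
  nb ###..: next=#  (t=1,i=9, bit28=1)
  nb ##.##: next=.  (t=2,i=8, bit27=0)
  nb ##.#.: next=#  (t=0,i=15, bit26=1)
  nb ##..#: next=#  (t=0,i=3, bit25=1)
  nb ##...: next=#  (t=1,i=10, bit24=1)
  nb #.###: next=.  (t=2,i=4, bit23=0)
  nb #.##.: next=.  (t=0,i=1, bit22=0)
  nb #.#.#: next=#  (t=0,i=16, bit21=1)
  nb #.#..: next=.  (t=3,i=14, bit20=0)
  nb #..##: next=.  (t=1,i=1, bit19=0)
  nb #..#.: next=#  (t=0,i=4, bit18=1)
  nb #...#: next=#  (t=2,i=12, bit17=1)
  nb #....: next=.  (t=0,i=10, bit16=0)
  nb .####: next=.  (t=1,i=3, bit15=0)
  nb .###.: next=#  (t=1,i=15, bit14=1)
  nb .##.#: next=#  (t=0,i=14, bit13=1)
  nb .##..: next=#  (t=0,i=2, bit12=1)
  nb .#.##: next=.  (t=0,i=0, bit11=0)
  nb .#.#.: next=#  (t=7,i=1, bit10=1)
  nb .#..#: next=#  (t=0,i=6, bit9=1)
  nb .#...: next=#  (t=0,i=9, bit8=1)
  nb ..###: next=#  (t=1,i=2, bit7=1)
  nb ..##.: next=.  (t=0,i=13, bit6=0)
  nb ..#.#: next=#  (t=10,i=12, bit5=1)
  nb ..#..: next=#  (t=0,i=5, bit4=1)
  nb ...##: next=.  (t=0,i=12, bit3=0)
  nb ...#.: next=.  (t=10,i=11, bit2=0)
  nb ....#: next=.  (t=0,i=11, bit1=0)
  nb .....: next=#  (t=3,i=5, bit0=1)
  bits 10010111001001100111011110110001 = 2535880625

2535880625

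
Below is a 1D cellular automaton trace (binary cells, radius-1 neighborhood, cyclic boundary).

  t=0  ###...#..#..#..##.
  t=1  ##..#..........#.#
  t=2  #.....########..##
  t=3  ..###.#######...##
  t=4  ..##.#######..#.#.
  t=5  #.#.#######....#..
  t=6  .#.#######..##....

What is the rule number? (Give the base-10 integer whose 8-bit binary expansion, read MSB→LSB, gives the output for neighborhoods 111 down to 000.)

169

  nb ###: next=#  (t=0,i=1, bit7=1)
  nb ##.: next=.  (t=0,i=2, bit6=0)
  nb #.#: next=#  (t=0,i=17, bit5=1)
  nb #..: next=.  (t=0,i=3, bit4=0)
  nb .##: next=#  (t=0,i=0, bit3=1)
  nb .#.: next=.  (t=0,i=6, bit2=0)
  nb ..#: next=.  (t=0,i=5, bit1=0)
  nb ...: next=#  (t=0,i=4, bit0=1)
  bits 10101001 = 169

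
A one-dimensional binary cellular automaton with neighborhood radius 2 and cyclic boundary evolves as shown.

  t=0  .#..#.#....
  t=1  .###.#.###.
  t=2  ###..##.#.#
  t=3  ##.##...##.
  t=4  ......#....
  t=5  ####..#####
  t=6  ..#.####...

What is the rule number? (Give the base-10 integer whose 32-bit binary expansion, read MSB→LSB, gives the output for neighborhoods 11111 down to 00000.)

  [31] ##### => .  t=5,i=0
  [30] ####. => #  t=2,i=1
  [29] ###.# => .  t=1,i=3
  [28] ###.. => .  t=1,i=9
  [27] ##.## => .  t=3,i=2
  [26] ##.#. => .  t=1,i=4
  [25] ##..# => #  t=1,i=10
  [24] ##... => .  t=3,i=5
  [23] #.### => .  t=1,i=7
  [22] #.##. => .  t=3,i=0
  [21] #.#.# => #  t=1,i=5
  [20] #.#.. => .  t=0,i=6
  [19] #..## => #  t=1,i=0
  [18] #..#. => #  t=0,i=3
  [17] #...# => #  t=3,i=6
  [16] #.... => #  t=0,i=8
  [15] .#### => #  t=2,i=0
  [14] .###. => #  t=1,i=2
  [13] .##.# => .  t=2,i=6
  [12] .##.. => .  t=3,i=4
  [11] .#.## => #  t=1,i=6
  [10] .#.#. => #  t=0,i=5
  [9] .#..# => #  t=0,i=2
  [8] .#... => #  t=0,i=7
  [7] ..### => #  t=1,i=1
  [6] ..##. => .  t=2,i=5
  [5] ..#.# => .  t=0,i=4
  [4] ..#.. => #  t=0,i=1
  [3] ...## => .  t=3,i=7
  [2] ...#. => .  t=0,i=0
  [1] ....# => .  t=0,i=10
  [0] ..... => #  t=0,i=9
  bits 01000010001011111100111110010001 = 1110429585

1110429585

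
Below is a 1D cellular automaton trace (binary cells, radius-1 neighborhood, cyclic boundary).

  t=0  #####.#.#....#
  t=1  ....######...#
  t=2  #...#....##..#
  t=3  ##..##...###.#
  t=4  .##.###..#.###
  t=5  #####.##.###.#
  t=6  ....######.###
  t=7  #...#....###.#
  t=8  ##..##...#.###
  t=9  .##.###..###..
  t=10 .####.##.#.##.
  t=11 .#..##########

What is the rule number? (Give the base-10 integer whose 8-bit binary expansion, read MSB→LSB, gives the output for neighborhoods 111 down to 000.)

  [7] ### => .  t=0,i=0
  [6] ##. => #  t=0,i=4
  [5] #.# => #  t=0,i=5
  [4] #.. => #  t=0,i=9
  [3] .## => #  t=0,i=13
  [2] .#. => #  t=0,i=6
  [1] ..# => .  t=0,i=12
  [0] ... => .  t=0,i=10
  bits 01111100 = 124

124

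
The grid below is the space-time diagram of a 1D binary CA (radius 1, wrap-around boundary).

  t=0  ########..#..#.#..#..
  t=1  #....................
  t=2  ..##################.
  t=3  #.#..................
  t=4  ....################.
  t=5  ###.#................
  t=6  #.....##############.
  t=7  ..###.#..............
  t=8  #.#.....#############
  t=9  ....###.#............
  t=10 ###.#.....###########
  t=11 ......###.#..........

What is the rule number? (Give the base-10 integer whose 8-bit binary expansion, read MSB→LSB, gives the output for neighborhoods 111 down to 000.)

9

  ###|.  b7=0 t=0,i=1
  ##.|.  b6=0 t=0,i=7
  #.#|.  b5=0 t=0,i=14
  #..|.  b4=0 t=0,i=8
  .##|#  b3=1 t=0,i=0
  .#.|.  b2=0 t=0,i=10
  ..#|.  b1=0 t=0,i=9
  ...|#  b0=1 t=1,i=2
  bits 00001001 = 9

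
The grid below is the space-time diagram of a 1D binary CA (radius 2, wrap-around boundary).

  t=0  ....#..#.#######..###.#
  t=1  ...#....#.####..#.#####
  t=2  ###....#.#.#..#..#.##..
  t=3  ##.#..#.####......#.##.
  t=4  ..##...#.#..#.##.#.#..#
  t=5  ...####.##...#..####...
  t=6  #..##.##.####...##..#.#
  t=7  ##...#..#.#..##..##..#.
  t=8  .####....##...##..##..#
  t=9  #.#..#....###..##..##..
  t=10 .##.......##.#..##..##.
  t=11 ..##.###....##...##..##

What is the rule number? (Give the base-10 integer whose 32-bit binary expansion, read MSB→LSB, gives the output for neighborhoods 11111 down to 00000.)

  ##### -> #   bit 31 = 1  t=0,i=11
  ####. -> .   bit 30 = 0  t=0,i=14
  ###.# -> #   bit 29 = 1  t=0,i=20
  ###.. -> .   bit 28 = 0  t=0,i=15
  ##.## -> #   bit 27 = 1  t=3,i=22
  ##.#. -> #   bit 26 = 1  t=0,i=21
  ##..# -> #   bit 25 = 1  t=0,i=16
  ##... -> #   bit 24 = 1  t=1,i=0
  #.### -> .   bit 23 = 0  t=0,i=9
  #.##. -> .   bit 22 = 0  t=2,i=19
  #.#.# -> #   bit 21 = 1  t=2,i=9
  #.#.. -> #   bit 20 = 1  t=0,i=22
  #..## -> .   bit 19 = 0  t=0,i=17
  #..#. -> .   bit 18 = 0  t=0,i=6
  #...# -> #   bit 17 = 1  t=1,i=1
  #.... -> .   bit 16 = 0  t=0,i=1
  .#### -> #   bit 15 = 1  t=0,i=10
  .###. -> #   bit 14 = 1  t=0,i=19
  .##.# -> .   bit 13 = 0  t=3,i=1
  .##.. -> #   bit 12 = 1  t=2,i=20
  .#.## -> #   bit 11 = 1  t=0,i=8
  .#.#. -> #   bit 10 = 1  t=2,i=8
  .#..# -> .   bit 9 = 0  t=0,i=5
  .#... -> .   bit 8 = 0  t=0,i=0
  ..### -> #   bit 7 = 1  t=0,i=18
  ..##. -> .   bit 6 = 0  t=4,i=2
  ..#.# -> .   bit 5 = 0  t=0,i=7
  ..#.. -> .   bit 4 = 0  t=0,i=4
  ...## -> .   bit 3 = 0  t=5,i=2
  ...#. -> #   bit 2 = 1  t=0,i=3
  ....# -> .   bit 1 = 0  t=0,i=2
  ..... -> #   bit 0 = 1  t=3,i=14
  bits 10101111001100101101110010000101 = 2939346053

2939346053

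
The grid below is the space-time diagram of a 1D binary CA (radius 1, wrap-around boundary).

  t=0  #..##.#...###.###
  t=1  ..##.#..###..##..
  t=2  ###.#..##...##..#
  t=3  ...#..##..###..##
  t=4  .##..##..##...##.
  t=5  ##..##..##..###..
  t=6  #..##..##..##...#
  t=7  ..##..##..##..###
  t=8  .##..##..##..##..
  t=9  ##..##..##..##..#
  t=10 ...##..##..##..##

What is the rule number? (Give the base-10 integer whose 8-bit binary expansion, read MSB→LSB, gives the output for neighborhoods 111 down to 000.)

  [7] ### => .  t=0,i=11
  [6] ##. => .  t=0,i=0
  [5] #.# => #  t=0,i=5
  [4] #.. => .  t=0,i=1
  [3] .## => #  t=0,i=3
  [2] .#. => .  t=0,i=6
  [1] ..# => #  t=0,i=2
  [0] ... => #  t=0,i=8
  bits 00101011 = 43

43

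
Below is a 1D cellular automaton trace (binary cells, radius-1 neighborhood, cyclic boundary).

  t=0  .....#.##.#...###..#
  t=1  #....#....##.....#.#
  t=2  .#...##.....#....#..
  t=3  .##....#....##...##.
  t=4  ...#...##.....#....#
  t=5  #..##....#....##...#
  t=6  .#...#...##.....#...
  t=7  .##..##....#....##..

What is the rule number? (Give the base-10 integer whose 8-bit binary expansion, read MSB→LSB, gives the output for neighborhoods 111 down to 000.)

  nb ###: next=.  (t=0,i=15, bit7=0)
  nb ##.: next=.  (t=0,i=8, bit6=0)
  nb #.#: next=.  (t=0,i=6, bit5=0)
  nb #..: next=#  (t=0,i=0, bit4=1)
  nb .##: next=.  (t=0,i=7, bit3=0)
  nb .#.: next=#  (t=0,i=5, bit2=1)
  nb ..#: next=.  (t=0,i=4, bit1=0)
  nb ...: next=.  (t=0,i=1, bit0=0)
  bits 00010100 = 20

20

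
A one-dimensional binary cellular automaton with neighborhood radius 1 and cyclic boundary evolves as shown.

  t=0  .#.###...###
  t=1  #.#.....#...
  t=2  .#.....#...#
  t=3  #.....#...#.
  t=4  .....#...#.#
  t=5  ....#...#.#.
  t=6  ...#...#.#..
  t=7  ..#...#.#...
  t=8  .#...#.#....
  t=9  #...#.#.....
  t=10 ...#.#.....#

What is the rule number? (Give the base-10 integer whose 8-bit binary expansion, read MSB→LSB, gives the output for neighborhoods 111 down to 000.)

  ### -> .   bit 7 = 0  t=0,i=4
  ##. -> .   bit 6 = 0  t=0,i=5
  #.# -> #   bit 5 = 1  t=0,i=0
  #.. -> .   bit 4 = 0  t=0,i=6
  .## -> .   bit 3 = 0  t=0,i=3
  .#. -> .   bit 2 = 0  t=0,i=1
  ..# -> #   bit 1 = 1  t=0,i=8
  ... -> .   bit 0 = 0  t=0,i=7
  bits 00100010 = 34

34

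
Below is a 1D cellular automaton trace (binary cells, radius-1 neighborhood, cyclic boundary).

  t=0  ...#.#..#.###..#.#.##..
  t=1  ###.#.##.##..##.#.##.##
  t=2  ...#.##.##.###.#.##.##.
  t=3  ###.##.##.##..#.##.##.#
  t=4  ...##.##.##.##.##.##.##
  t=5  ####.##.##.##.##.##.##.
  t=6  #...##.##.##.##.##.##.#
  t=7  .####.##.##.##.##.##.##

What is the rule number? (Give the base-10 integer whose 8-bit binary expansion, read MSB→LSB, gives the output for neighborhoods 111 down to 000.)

59

  ### -> .   bit 7 = 0  t=0,i=11
  ##. -> .   bit 6 = 0  t=0,i=12
  #.# -> #   bit 5 = 1  t=0,i=4
  #.. -> #   bit 4 = 1  t=0,i=6
  .## -> #   bit 3 = 1  t=0,i=10
  .#. -> .   bit 2 = 0  t=0,i=3
  ..# -> #   bit 1 = 1  t=0,i=2
  ... -> #   bit 0 = 1  t=0,i=0
  bits 00111011 = 59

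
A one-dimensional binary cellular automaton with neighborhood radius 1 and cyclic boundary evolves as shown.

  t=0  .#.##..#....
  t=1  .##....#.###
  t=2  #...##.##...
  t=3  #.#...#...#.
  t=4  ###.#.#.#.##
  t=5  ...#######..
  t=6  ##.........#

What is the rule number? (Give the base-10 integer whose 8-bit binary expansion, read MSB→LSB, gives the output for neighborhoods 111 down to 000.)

37

  ###|.  b7=0 t=1,i=10
  ##.|.  b6=0 t=0,i=4
  #.#|#  b5=1 t=0,i=2
  #..|.  b4=0 t=0,i=5
  .##|.  b3=0 t=0,i=3
  .#.|#  b2=1 t=0,i=1
  ..#|.  b1=0 t=0,i=0
  ...|#  b0=1 t=0,i=9
  bits 00100101 = 37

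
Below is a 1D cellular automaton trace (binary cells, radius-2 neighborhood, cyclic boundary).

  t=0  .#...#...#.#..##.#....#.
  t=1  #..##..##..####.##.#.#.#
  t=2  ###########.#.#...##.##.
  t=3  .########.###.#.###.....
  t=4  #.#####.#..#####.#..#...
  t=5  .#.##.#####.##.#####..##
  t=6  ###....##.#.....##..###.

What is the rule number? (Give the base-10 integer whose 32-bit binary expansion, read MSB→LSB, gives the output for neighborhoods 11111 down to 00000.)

  ##### -> #   bit 31 = 1  t=2,i=2
  ####. -> .   bit 30 = 0  t=1,i=13
  ###.# -> #   bit 29 = 1  t=1,i=14
  ###.. -> .   bit 28 = 0  t=3,i=18
  ##.## -> .   bit 27 = 0  t=1,i=15
  ##.#. -> #   bit 26 = 1  t=0,i=16
  ##..# -> #   bit 25 = 1  t=1,i=1
  ##... -> .   bit 24 = 0  t=3,i=19
  #.### -> .   bit 23 = 0  t=2,i=0
  #.##. -> .   bit 22 = 0  t=1,i=16
  #.#.# -> #   bit 21 = 1  t=1,i=19
  #.#.. -> #   bit 20 = 1  t=0,i=11
  #..## -> #   bit 19 = 1  t=0,i=13
  #..#. -> #   bit 18 = 1  t=0,i=0
  #...# -> #   bit 17 = 1  t=0,i=3
  #.... -> #   bit 16 = 1  t=0,i=19
  .#### -> #   bit 15 = 1  t=1,i=12
  .###. -> #   bit 14 = 1  t=3,i=11
  .##.# -> .   bit 13 = 0  t=0,i=15
  .##.. -> #   bit 12 = 1  t=1,i=0
  .#.## -> #   bit 11 = 1  t=1,i=22
  .#.#. -> .   bit 10 = 0  t=0,i=10
  .#..# -> #   bit 9 = 1  t=0,i=12
  .#... -> .   bit 8 = 0  t=0,i=2
  ..### -> .   bit 7 = 0  t=1,i=11
  ..##. -> #   bit 6 = 1  t=0,i=14
  ..#.# -> .   bit 5 = 0  t=0,i=9
  ..#.. -> .   bit 4 = 0  t=0,i=1
  ...## -> #   bit 3 = 1  t=2,i=17
  ...#. -> #   bit 2 = 1  t=0,i=4
  ....# -> .   bit 1 = 0  t=0,i=20
  ..... -> .   bit 0 = 0  t=3,i=21
  bits 10100110001111111101101001001100 = 2789202508

2789202508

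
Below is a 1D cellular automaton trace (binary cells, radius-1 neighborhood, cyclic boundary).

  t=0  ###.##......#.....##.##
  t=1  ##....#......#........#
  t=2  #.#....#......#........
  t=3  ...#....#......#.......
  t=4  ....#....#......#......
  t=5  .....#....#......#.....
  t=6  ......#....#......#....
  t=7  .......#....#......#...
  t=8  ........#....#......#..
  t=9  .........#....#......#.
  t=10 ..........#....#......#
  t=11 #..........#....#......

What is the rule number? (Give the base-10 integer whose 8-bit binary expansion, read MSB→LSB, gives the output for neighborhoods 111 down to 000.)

144

  ### -> #   bit 7 = 1  t=0,i=0
  ##. -> .   bit 6 = 0  t=0,i=2
  #.# -> .   bit 5 = 0  t=0,i=3
  #.. -> #   bit 4 = 1  t=0,i=6
  .## -> .   bit 3 = 0  t=0,i=4
  .#. -> .   bit 2 = 0  t=0,i=12
  ..# -> .   bit 1 = 0  t=0,i=11
  ... -> .   bit 0 = 0  t=0,i=7
  bits 10010000 = 144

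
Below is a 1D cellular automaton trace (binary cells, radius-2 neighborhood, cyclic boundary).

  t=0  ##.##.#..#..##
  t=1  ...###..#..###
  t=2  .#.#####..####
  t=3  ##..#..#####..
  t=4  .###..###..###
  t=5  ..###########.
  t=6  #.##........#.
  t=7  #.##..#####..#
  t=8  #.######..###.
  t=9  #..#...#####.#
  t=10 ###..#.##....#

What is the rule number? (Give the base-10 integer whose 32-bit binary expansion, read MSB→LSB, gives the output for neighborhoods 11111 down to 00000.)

  #####|.  b31=0 t=2,i=5
  ####.|.  b30=0 t=0,i=0
  ###.#|.  b29=0 t=0,i=1
  ###..|#  b28=1 t=1,i=5
  ##.##|.  b27=0 t=0,i=2
  ##.#.|#  b26=1 t=0,i=5
  ##..#|#  b25=1 t=1,i=6
  ##...|.  b24=0 t=1,i=0
  #.###|.  b23=0 t=2,i=3
  #.##.|#  b22=1 t=0,i=3
  #.#.#|#  b21=1 t=2,i=1
  #.#..|.  b20=0 t=0,i=6
  #..##|#  b19=1 t=0,i=11
  #..#.|#  b18=1 t=0,i=8
  #...#|#  b17=1 t=1,i=1
  #....|.  b16=0 t=6,i=5
  .####|#  b15=1 t=0,i=13
  .###.|#  b14=1 t=1,i=4
  .##.#|#  b13=1 t=0,i=4
  .##..|#  b12=1 t=3,i=1
  .#.##|.  b11=0 t=2,i=2
  .#.#.|#  b10=1 t=6,i=13
  .#..#|.  b9=0 t=0,i=7
  .#...|.  b8=0 t=9,i=4
  ..###|#  b7=1 t=0,i=12
  ..##.|.  b6=0 t=3,i=0
  ..#.#|.  b5=0 t=6,i=12
  ..#..|.  b4=0 t=0,i=9
  ...##|.  b3=0 t=1,i=2
  ...#.|.  b2=0 t=6,i=11
  ....#|#  b1=1 t=6,i=10
  .....|#  b0=1 t=6,i=6
  bits 00010110011011101111010010000011 = 376370307

376370307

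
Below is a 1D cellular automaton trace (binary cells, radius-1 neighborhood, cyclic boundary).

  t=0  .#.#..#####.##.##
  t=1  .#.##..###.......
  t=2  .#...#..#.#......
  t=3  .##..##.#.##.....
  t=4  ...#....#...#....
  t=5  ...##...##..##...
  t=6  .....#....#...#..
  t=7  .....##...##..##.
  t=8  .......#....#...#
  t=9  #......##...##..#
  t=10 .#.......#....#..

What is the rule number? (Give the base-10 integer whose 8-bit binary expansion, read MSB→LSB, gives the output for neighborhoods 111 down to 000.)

148

  [7] ### => #  t=0,i=7
  [6] ##. => .  t=0,i=10
  [5] #.# => .  t=0,i=0
  [4] #.. => #  t=0,i=4
  [3] .## => .  t=0,i=6
  [2] .#. => #  t=0,i=1
  [1] ..# => .  t=0,i=5
  [0] ... => .  t=1,i=11
  bits 10010100 = 148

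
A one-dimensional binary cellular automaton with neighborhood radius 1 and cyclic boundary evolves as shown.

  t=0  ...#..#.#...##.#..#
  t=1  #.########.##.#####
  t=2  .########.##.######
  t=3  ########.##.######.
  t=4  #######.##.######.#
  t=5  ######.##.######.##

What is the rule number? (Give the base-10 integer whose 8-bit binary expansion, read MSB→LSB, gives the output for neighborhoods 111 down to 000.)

190

  ### -> #   bit 7 = 1  t=1,i=3
  ##. -> .   bit 6 = 0  t=0,i=13
  #.# -> #   bit 5 = 1  t=0,i=7
  #.. -> #   bit 4 = 1  t=0,i=0
  .## -> #   bit 3 = 1  t=0,i=12
  .#. -> #   bit 2 = 1  t=0,i=3
  ..# -> #   bit 1 = 1  t=0,i=2
  ... -> .   bit 0 = 0  t=0,i=1
  bits 10111110 = 190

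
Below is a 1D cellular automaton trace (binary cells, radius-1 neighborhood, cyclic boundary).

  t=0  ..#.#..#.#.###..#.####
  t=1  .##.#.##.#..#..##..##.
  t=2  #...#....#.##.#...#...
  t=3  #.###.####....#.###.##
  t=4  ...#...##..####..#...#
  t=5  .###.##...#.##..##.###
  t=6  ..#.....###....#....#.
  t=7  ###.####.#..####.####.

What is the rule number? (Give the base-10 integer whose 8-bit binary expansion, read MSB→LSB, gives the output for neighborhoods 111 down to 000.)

135

  nb ###: next=#  (t=0,i=12, bit7=1)
  nb ##.: next=.  (t=0,i=13, bit6=0)
  nb #.#: next=.  (t=0,i=3, bit5=0)
  nb #..: next=.  (t=0,i=0, bit4=0)
  nb .##: next=.  (t=0,i=11, bit3=0)
  nb .#.: next=#  (t=0,i=2, bit2=1)
  nb ..#: next=#  (t=0,i=1, bit1=1)
  nb ...: next=#  (t=2,i=2, bit0=1)
  bits 10000111 = 135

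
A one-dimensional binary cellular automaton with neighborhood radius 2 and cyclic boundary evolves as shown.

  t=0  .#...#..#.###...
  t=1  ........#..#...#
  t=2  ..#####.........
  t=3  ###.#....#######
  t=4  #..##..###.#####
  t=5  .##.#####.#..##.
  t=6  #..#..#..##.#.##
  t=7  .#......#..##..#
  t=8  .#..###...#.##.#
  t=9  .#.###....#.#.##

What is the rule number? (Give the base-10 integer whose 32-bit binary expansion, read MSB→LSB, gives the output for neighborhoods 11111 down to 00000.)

2390249643

  [31] ##### => #  t=2,i=4
  [30] ####. => .  t=2,i=5
  [29] ###.# => .  t=3,i=2
  [28] ###.. => .  t=0,i=12
  [27] ##.## => #  t=4,i=10
  [26] ##.#. => #  t=3,i=3
  [25] ##..# => #  t=4,i=1
  [24] ##... => .  t=0,i=13
  [23] #.### => .  t=0,i=10
  [22] #.##. => #  t=8,i=12
  [21] #.#.# => #  t=6,i=12
  [20] #.#.. => #  t=3,i=4
  [19] #..## => #  t=4,i=2
  [18] #..#. => .  t=0,i=7
  [17] #...# => .  t=0,i=3
  [16] #.... => .  t=0,i=14
  [15] .#### => .  t=2,i=3
  [14] .###. => #  t=0,i=11
  [13] .##.# => .  t=5,i=2
  [12] .##.. => #  t=4,i=4
  [11] .#.## => .  t=0,i=9
  [10] .#.#. => .  t=7,i=0
  [9] .#..# => .  t=0,i=6
  [8] .#... => .  t=0,i=2
  [7] ..### => #  t=2,i=2
  [6] ..##. => .  t=4,i=3
  [5] ..#.# => #  t=0,i=8
  [4] ..#.. => .  t=0,i=1
  [3] ...## => #  t=2,i=1
  [2] ...#. => .  t=0,i=0
  [1] ....# => #  t=0,i=15
  [0] ..... => #  t=1,i=2
  bits 10001110011110000101000010101011 = 2390249643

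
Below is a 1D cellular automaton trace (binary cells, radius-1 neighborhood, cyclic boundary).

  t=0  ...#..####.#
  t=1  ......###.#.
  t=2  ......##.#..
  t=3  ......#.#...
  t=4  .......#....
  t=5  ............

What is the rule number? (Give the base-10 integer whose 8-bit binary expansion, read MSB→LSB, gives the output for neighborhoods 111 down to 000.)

  nb ###: next=#  (t=0,i=7, bit7=1)
  nb ##.: next=.  (t=0,i=9, bit6=0)
  nb #.#: next=#  (t=0,i=10, bit5=1)
  nb #..: next=.  (t=0,i=0, bit4=0)
  nb .##: next=#  (t=0,i=6, bit3=1)
  nb .#.: next=.  (t=0,i=3, bit2=0)
  nb ..#: next=.  (t=0,i=2, bit1=0)
  nb ...: next=.  (t=0,i=1, bit0=0)
  bits 10101000 = 168

168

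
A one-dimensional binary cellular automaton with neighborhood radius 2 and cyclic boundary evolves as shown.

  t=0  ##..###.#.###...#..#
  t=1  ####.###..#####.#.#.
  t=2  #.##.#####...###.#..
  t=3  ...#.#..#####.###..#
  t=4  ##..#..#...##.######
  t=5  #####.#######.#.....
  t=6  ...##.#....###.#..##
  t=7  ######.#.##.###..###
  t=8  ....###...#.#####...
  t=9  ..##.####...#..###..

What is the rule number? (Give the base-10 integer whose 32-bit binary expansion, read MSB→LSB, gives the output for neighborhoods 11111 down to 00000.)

2005824858

  #####|.  b31=0 t=1,i=12
  ####.|#  b30=1 t=1,i=2
  ###.#|#  b29=1 t=0,i=6
  ###..|#  b28=1 t=0,i=1
  ##.##|.  b27=0 t=1,i=4
  ##.#.|#  b26=1 t=0,i=7
  ##..#|#  b25=1 t=0,i=2
  ##...|#  b24=1 t=0,i=13
  #.###|#  b23=1 t=0,i=10
  #.##.|.  b22=0 t=2,i=2
  #.#.#|.  b21=0 t=0,i=8
  #.#..|.  b20=0 t=2,i=17
  #..##|#  b19=1 t=0,i=3
  #..#.|#  b18=1 t=2,i=19
  #...#|#  b17=1 t=0,i=14
  #....|.  b16=0 t=5,i=16
  .####|.  b15=0 t=1,i=1
  .###.|#  b14=1 t=0,i=0
  .##.#|#  b13=1 t=2,i=3
  .##..|#  b12=1 t=6,i=19
  .#.##|.  b11=0 t=0,i=9
  .#.#.|#  b10=1 t=1,i=17
  .#..#|.  b9=0 t=0,i=17
  .#...|#  b8=1 t=3,i=0
  ..###|.  b7=0 t=0,i=4
  ..##.|#  b6=1 t=4,i=11
  ..#.#|.  b5=0 t=2,i=0
  ..#..|#  b4=1 t=0,i=16
  ...##|#  b3=1 t=2,i=12
  ...#.|.  b2=0 t=0,i=15
  ....#|#  b1=1 t=5,i=18
  .....|.  b0=0 t=5,i=17
  bits 01110111100011100111010101011010 = 2005824858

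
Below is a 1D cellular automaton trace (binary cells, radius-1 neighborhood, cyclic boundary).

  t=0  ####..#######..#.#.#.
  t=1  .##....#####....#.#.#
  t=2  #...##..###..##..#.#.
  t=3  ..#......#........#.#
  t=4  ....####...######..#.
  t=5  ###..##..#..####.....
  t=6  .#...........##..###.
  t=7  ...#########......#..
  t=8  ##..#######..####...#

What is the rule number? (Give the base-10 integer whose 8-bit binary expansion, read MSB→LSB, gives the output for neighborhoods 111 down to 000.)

  ### -> #   bit 7 = 1  t=0,i=1
  ##. -> .   bit 6 = 0  t=0,i=3
  #.# -> #   bit 5 = 1  t=0,i=16
  #.. -> .   bit 4 = 0  t=0,i=4
  .## -> .   bit 3 = 0  t=0,i=0
  .#. -> .   bit 2 = 0  t=0,i=15
  ..# -> .   bit 1 = 0  t=0,i=5
  ... -> #   bit 0 = 1  t=1,i=4
  bits 10100001 = 161

161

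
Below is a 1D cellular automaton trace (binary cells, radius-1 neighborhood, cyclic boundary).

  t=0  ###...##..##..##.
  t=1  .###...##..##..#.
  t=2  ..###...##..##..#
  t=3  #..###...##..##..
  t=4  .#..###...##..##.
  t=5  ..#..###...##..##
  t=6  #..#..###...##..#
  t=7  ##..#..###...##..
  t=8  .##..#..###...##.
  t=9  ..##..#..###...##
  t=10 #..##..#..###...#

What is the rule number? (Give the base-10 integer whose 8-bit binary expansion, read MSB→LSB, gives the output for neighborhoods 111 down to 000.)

208

  ###|#  b7=1 t=0,i=1
  ##.|#  b6=1 t=0,i=2
  #.#|.  b5=0 t=0,i=16
  #..|#  b4=1 t=0,i=3
  .##|.  b3=0 t=0,i=0
  .#.|.  b2=0 t=1,i=15
  ..#|.  b1=0 t=0,i=5
  ...|.  b0=0 t=0,i=4
  bits 11010000 = 208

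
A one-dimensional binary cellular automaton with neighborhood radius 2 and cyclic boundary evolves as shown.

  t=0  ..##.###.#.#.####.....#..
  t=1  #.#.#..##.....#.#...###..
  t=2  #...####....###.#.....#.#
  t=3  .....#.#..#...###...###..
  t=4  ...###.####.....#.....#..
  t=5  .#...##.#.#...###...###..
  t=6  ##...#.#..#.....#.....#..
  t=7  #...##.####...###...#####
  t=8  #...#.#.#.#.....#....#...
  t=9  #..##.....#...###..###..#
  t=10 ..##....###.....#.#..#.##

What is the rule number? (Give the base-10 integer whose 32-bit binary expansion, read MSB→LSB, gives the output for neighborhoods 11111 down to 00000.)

  [31] ##### => .  t=7,i=22
  [30] ####. => .  t=0,i=15
  [29] ###.# => #  t=0,i=7
  [28] ###.. => #  t=0,i=16
  [27] ##.## => #  t=0,i=4
  [26] ##.#. => #  t=0,i=8
  [25] ##..# => .  t=1,i=23
  [24] ##... => .  t=0,i=17
  [23] #.### => .  t=0,i=5
  [22] #.##. => .  t=2,i=24
  [21] #.#.# => .  t=0,i=9
  [20] #.#.. => #  t=1,i=4
  [19] #..## => #  t=1,i=6
  [18] #..#. => #  t=1,i=24
  [17] #...# => .  t=1,i=18
  [16] #.... => .  t=0,i=18
  [15] .#### => #  t=0,i=14
  [14] .###. => .  t=0,i=6
  [13] .##.# => .  t=0,i=3
  [12] .##.. => .  t=1,i=8
  [11] .#.## => .  t=0,i=12
  [10] .#.#. => .  t=0,i=10
  [9] .#..# => #  t=1,i=5
  [8] .#... => .  t=0,i=23
  [7] ..### => .  t=1,i=20
  [6] ..##. => #  t=0,i=2
  [5] ..#.# => #  t=1,i=0
  [4] ..#.. => #  t=0,i=22
  [3] ...## => .  t=0,i=1
  [2] ...#. => #  t=0,i=21
  [1] ....# => #  t=0,i=0
  [0] ..... => .  t=0,i=19
  bits 00111100000111001000001001110110 = 1008501366

1008501366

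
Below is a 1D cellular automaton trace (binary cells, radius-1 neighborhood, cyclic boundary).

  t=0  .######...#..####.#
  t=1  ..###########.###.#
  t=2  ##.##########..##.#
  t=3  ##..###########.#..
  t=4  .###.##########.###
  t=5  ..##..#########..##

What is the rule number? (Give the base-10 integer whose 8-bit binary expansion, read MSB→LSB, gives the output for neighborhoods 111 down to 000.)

215

  [7] ### => #  t=0,i=2
  [6] ##. => #  t=0,i=6
  [5] #.# => .  t=0,i=0
  [4] #.. => #  t=0,i=7
  [3] .## => .  t=0,i=1
  [2] .#. => #  t=0,i=10
  [1] ..# => #  t=0,i=9
  [0] ... => #  t=0,i=8
  bits 11010111 = 215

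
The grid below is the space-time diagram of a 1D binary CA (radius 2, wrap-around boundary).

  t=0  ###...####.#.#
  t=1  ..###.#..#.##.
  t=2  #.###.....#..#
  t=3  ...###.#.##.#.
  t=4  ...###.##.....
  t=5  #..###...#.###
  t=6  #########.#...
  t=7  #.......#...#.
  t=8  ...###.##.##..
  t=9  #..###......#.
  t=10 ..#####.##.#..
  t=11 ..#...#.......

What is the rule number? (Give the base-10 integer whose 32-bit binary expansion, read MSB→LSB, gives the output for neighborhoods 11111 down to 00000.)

858409109

  ##### -> .   bit 31 = 0  t=6,i=2
  ####. -> .   bit 30 = 0  t=0,i=1
  ###.# -> #   bit 29 = 1  t=0,i=9
  ###.. -> #   bit 28 = 1  t=0,i=2
  ##.## -> .   bit 27 = 0  t=2,i=1
  ##.#. -> .   bit 26 = 0  t=0,i=10
  ##..# -> #   bit 25 = 1  t=5,i=1
  ##... -> #   bit 24 = 1  t=0,i=3
  #.### -> .   bit 23 = 0  t=0,i=13
  #.##. -> .   bit 22 = 0  t=1,i=11
  #.#.# -> #   bit 21 = 1  t=0,i=11
  #.#.. -> .   bit 20 = 0  t=1,i=6
  #..## -> #   bit 19 = 1  t=2,i=12
  #..#. -> .   bit 18 = 0  t=1,i=8
  #...# -> #   bit 17 = 1  t=0,i=4
  #.... -> .   bit 16 = 0  t=2,i=6
  .#### -> .   bit 15 = 0  t=0,i=0
  .###. -> #   bit 14 = 1  t=1,i=3
  .##.# -> .   bit 13 = 0  t=2,i=0
  .##.. -> .   bit 12 = 0  t=1,i=12
  .#.## -> #   bit 11 = 1  t=0,i=12
  .#.#. -> .   bit 10 = 0  t=7,i=13
  .#..# -> .   bit 9 = 0  t=1,i=7
  .#... -> .   bit 8 = 0  t=3,i=13
  ..### -> #   bit 7 = 1  t=0,i=6
  ..##. -> .   bit 6 = 0  t=2,i=13
  ..#.# -> .   bit 5 = 0  t=1,i=9
  ..#.. -> #   bit 4 = 1  t=2,i=10
  ...## -> .   bit 3 = 0  t=0,i=5
  ...#. -> #   bit 2 = 1  t=2,i=9
  ....# -> .   bit 1 = 0  t=2,i=8
  ..... -> #   bit 0 = 1  t=2,i=7
  bits 00110011001010100100100010010101 = 858409109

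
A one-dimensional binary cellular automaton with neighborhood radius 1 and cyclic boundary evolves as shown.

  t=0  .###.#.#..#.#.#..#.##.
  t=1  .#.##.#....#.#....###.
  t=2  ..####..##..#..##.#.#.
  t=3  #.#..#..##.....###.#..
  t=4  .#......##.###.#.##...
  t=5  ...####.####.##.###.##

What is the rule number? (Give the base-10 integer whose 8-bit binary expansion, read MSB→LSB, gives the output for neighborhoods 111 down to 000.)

  [7] ### => .  t=0,i=2
  [6] ##. => #  t=0,i=3
  [5] #.# => #  t=0,i=4
  [4] #.. => .  t=0,i=8
  [3] .## => #  t=0,i=1
  [2] .#. => .  t=0,i=5
  [1] ..# => .  t=0,i=0
  [0] ... => #  t=1,i=8
  bits 01101001 = 105

105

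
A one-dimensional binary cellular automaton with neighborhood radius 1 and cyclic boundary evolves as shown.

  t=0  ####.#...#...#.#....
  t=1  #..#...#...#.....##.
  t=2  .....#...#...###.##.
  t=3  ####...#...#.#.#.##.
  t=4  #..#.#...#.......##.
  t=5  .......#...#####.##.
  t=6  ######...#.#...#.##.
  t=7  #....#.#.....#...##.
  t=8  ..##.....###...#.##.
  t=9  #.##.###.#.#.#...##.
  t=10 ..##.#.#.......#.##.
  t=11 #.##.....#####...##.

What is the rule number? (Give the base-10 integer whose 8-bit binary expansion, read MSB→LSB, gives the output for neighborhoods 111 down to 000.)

  ###|.  b7=0 t=0,i=1
  ##.|#  b6=1 t=0,i=3
  #.#|.  b5=0 t=0,i=4
  #..|.  b4=0 t=0,i=6
  .##|#  b3=1 t=0,i=0
  .#.|.  b2=0 t=0,i=5
  ..#|.  b1=0 t=0,i=8
  ...|#  b0=1 t=0,i=7
  bits 01001001 = 73

73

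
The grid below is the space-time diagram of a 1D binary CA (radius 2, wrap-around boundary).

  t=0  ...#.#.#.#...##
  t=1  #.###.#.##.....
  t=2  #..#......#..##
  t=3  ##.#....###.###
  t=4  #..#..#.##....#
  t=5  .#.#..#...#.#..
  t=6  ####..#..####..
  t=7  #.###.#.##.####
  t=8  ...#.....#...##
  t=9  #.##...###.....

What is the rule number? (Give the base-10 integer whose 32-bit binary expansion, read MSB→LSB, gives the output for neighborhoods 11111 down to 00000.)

3541591222

  [31] ##### => #  t=3,i=14
  [30] ####. => #  t=3,i=0
  [29] ###.# => .  t=1,i=4
  [28] ###.. => #  t=2,i=0
  [27] ##.## => .  t=3,i=11
  [26] ##.#. => .  t=1,i=5
  [25] ##..# => #  t=2,i=1
  [24] ##... => #  t=0,i=0
  [23] #.### => .  t=1,i=2
  [22] #.##. => .  t=1,i=8
  [21] #.#.# => .  t=0,i=5
  [20] #.#.. => #  t=0,i=9
  [19] #..## => #  t=2,i=12
  [18] #..#. => .  t=2,i=2
  [17] #...# => .  t=0,i=1
  [16] #.... => .  t=1,i=11
  [15] .#### => .  t=3,i=13
  [14] .###. => #  t=1,i=3
  [13] .##.# => #  t=7,i=9
  [12] .##.. => .  t=0,i=14
  [11] .#.## => .  t=1,i=1
  [10] .#.#. => #  t=0,i=4
  [9] .#..# => .  t=2,i=11
  [8] .#... => .  t=0,i=10
  [7] ..### => #  t=2,i=13
  [6] ..##. => .  t=0,i=13
  [5] ..#.# => #  t=0,i=3
  [4] ..#.. => #  t=2,i=3
  [3] ...## => .  t=0,i=12
  [2] ...#. => #  t=0,i=2
  [1] ....# => #  t=1,i=13
  [0] ..... => .  t=1,i=12
  bits 11010011000110000110010010110110 = 3541591222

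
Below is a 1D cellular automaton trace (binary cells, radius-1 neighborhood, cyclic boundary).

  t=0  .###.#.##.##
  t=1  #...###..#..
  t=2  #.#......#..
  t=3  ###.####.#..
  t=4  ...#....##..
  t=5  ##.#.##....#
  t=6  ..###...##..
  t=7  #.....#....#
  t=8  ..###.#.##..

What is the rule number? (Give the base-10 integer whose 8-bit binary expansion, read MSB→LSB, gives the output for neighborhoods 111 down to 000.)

37

  [7] ### => .  t=0,i=2
  [6] ##. => .  t=0,i=3
  [5] #.# => #  t=0,i=0
  [4] #.. => .  t=1,i=1
  [3] .## => .  t=0,i=1
  [2] .#. => #  t=0,i=5
  [1] ..# => .  t=1,i=3
  [0] ... => #  t=1,i=2
  bits 00100101 = 37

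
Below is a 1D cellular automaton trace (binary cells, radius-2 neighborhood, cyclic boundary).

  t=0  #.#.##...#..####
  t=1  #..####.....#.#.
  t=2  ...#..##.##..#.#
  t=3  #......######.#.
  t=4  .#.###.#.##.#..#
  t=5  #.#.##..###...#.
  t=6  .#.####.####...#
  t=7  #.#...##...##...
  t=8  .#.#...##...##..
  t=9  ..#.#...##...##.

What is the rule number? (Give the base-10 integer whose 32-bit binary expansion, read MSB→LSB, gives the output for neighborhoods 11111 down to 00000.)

  [31] ##### => #  t=0,i=14
  [30] ####. => .  t=0,i=15
  [29] ###.# => #  t=0,i=0
  [28] ###.. => #  t=1,i=6
  [27] ##.## => #  t=2,i=8
  [26] ##.#. => .  t=0,i=1
  [25] ##..# => #  t=2,i=11
  [24] ##... => #  t=0,i=6
  [23] #.### => .  t=4,i=3
  [22] #.##. => #  t=0,i=4
  [21] #.#.# => .  t=0,i=2
  [20] #.#.. => .  t=1,i=0
  [19] #..## => .  t=0,i=11
  [18] #..#. => #  t=2,i=12
  [17] #...# => .  t=0,i=7
  [16] #.... => .  t=1,i=8
  [15] .#### => .  t=0,i=13
  [14] .###. => #  t=4,i=4
  [13] .##.# => #  t=2,i=7
  [12] .##.. => #  t=0,i=5
  [11] .#.## => #  t=0,i=3
  [10] .#.#. => #  t=1,i=13
  [9] .#..# => .  t=0,i=10
  [8] .#... => #  t=2,i=0
  [7] ..### => #  t=0,i=12
  [6] ..##. => .  t=2,i=6
  [5] ..#.# => .  t=1,i=12
  [4] ..#.. => .  t=0,i=9
  [3] ...## => .  t=3,i=6
  [2] ...#. => .  t=0,i=8
  [1] ....# => #  t=1,i=10
  [0] ..... => #  t=1,i=9
  bits 10111011010001000111110110000011 = 3141827971

3141827971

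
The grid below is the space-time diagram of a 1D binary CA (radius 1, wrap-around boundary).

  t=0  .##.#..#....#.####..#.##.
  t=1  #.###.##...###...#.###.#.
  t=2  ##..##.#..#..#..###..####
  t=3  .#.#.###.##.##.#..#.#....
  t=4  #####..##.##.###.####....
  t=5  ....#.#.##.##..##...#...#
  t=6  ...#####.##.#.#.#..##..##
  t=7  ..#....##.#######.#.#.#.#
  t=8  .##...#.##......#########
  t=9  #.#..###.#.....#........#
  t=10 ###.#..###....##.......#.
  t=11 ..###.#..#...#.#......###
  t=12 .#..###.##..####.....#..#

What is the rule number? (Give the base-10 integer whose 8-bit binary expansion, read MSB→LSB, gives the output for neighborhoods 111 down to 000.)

102

  ### -> .   bit 7 = 0  t=0,i=15
  ##. -> #   bit 6 = 1  t=0,i=2
  #.# -> #   bit 5 = 1  t=0,i=3
  #.. -> .   bit 4 = 0  t=0,i=5
  .## -> .   bit 3 = 0  t=0,i=1
  .#. -> #   bit 2 = 1  t=0,i=4
  ..# -> #   bit 1 = 1  t=0,i=0
  ... -> .   bit 0 = 0  t=0,i=9
  bits 01100110 = 102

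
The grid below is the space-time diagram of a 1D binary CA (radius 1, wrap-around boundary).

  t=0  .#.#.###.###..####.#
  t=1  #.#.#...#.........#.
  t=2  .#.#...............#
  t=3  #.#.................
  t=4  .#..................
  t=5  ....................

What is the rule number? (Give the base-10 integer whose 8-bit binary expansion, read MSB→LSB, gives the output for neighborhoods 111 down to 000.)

  nb ###: next=.  (t=0,i=6, bit7=0)
  nb ##.: next=.  (t=0,i=7, bit6=0)
  nb #.#: next=#  (t=0,i=0, bit5=1)
  nb #..: next=.  (t=0,i=12, bit4=0)
  nb .##: next=.  (t=0,i=5, bit3=0)
  nb .#.: next=.  (t=0,i=1, bit2=0)
  nb ..#: next=.  (t=0,i=13, bit1=0)
  nb ...: next=.  (t=1,i=6, bit0=0)
  bits 00100000 = 32

32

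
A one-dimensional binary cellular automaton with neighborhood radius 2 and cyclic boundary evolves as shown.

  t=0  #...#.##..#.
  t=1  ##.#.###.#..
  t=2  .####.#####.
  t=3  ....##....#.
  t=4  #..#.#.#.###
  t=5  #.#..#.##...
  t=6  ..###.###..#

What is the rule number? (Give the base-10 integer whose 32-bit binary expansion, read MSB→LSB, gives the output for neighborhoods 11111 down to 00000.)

1014332188

  [31] ##### => .  t=2,i=8
  [30] ####. => .  t=2,i=3
  [29] ###.# => #  t=1,i=7
  [28] ###.. => #  t=2,i=10
  [27] ##.## => #  t=2,i=5
  [26] ##.#. => #  t=1,i=2
  [25] ##..# => .  t=0,i=8
  [24] ##... => .  t=3,i=6
  [23] #.### => .  t=1,i=5
  [22] #.##. => #  t=0,i=6
  [21] #.#.# => #  t=1,i=3
  [20] #.#.. => #  t=0,i=0
  [19] #..## => .  t=1,i=11
  [18] #..#. => #  t=0,i=9
  [17] #...# => .  t=0,i=2
  [16] #.... => #  t=3,i=0
  [15] .#### => .  t=2,i=2
  [14] .###. => #  t=1,i=6
  [13] .##.# => #  t=1,i=1
  [12] .##.. => #  t=0,i=7
  [11] .#.## => #  t=0,i=5
  [10] .#.#. => .  t=0,i=11
  [9] .#..# => #  t=1,i=10
  [8] .#... => #  t=0,i=1
  [7] ..### => .  t=2,i=1
  [6] ..##. => .  t=1,i=0
  [5] ..#.# => .  t=0,i=4
  [4] ..#.. => #  t=3,i=10
  [3] ...## => #  t=3,i=3
  [2] ...#. => #  t=0,i=3
  [1] ....# => .  t=3,i=2
  [0] ..... => .  t=3,i=1
  bits 00111100011101010111101100011100 = 1014332188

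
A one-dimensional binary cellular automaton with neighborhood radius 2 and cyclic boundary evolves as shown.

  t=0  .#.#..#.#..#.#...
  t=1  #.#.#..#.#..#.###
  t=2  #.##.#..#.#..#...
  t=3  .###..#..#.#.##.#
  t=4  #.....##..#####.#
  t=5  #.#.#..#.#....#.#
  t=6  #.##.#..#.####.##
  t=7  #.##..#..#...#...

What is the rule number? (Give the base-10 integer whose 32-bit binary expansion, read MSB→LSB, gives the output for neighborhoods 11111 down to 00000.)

543768342

  #####|.  b31=0 t=4,i=12
  ####.|.  b30=0 t=1,i=16
  ###.#|#  b29=1 t=1,i=0
  ###..|.  b28=0 t=3,i=3
  ##.##|.  b27=0 t=4,i=15
  ##.#.|.  b26=0 t=1,i=1
  ##..#|.  b25=0 t=3,i=4
  ##...|.  b24=0 t=4,i=1
  #.###|.  b23=0 t=1,i=14
  #.##.|#  b22=1 t=2,i=2
  #.#.#|#  b21=1 t=1,i=2
  #.#..|.  b20=0 t=0,i=3
  #..##|#  b19=1 t=4,i=9
  #..#.|.  b18=0 t=0,i=5
  #...#|.  b17=0 t=2,i=15
  #....|#  b16=1 t=0,i=15
  .####|.  b15=0 t=1,i=15
  .###.|.  b14=0 t=3,i=2
  .##.#|#  b13=1 t=2,i=3
  .##..|#  b12=1 t=4,i=0
  .#.##|#  b11=1 t=1,i=13
  .#.#.|#  b10=1 t=0,i=2
  .#..#|#  b9=1 t=0,i=4
  .#...|#  b8=1 t=0,i=14
  ..###|.  b7=0 t=4,i=10
  ..##.|.  b6=0 t=4,i=6
  ..#.#|.  b5=0 t=0,i=1
  ..#..|#  b4=1 t=2,i=13
  ...##|.  b3=0 t=4,i=5
  ...#.|#  b2=1 t=0,i=0
  ....#|#  b1=1 t=0,i=16
  .....|.  b0=0 t=4,i=3
  bits 00100000011010010011111100010110 = 543768342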